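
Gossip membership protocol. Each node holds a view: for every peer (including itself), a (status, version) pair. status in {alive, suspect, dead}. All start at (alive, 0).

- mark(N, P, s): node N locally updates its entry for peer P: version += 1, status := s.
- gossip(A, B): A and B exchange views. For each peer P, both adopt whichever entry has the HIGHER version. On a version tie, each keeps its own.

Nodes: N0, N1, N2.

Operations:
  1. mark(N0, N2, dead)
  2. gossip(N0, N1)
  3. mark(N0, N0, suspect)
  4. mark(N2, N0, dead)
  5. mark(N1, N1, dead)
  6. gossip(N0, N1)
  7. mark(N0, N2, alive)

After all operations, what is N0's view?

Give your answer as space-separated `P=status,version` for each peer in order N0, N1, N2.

Answer: N0=suspect,1 N1=dead,1 N2=alive,2

Derivation:
Op 1: N0 marks N2=dead -> (dead,v1)
Op 2: gossip N0<->N1 -> N0.N0=(alive,v0) N0.N1=(alive,v0) N0.N2=(dead,v1) | N1.N0=(alive,v0) N1.N1=(alive,v0) N1.N2=(dead,v1)
Op 3: N0 marks N0=suspect -> (suspect,v1)
Op 4: N2 marks N0=dead -> (dead,v1)
Op 5: N1 marks N1=dead -> (dead,v1)
Op 6: gossip N0<->N1 -> N0.N0=(suspect,v1) N0.N1=(dead,v1) N0.N2=(dead,v1) | N1.N0=(suspect,v1) N1.N1=(dead,v1) N1.N2=(dead,v1)
Op 7: N0 marks N2=alive -> (alive,v2)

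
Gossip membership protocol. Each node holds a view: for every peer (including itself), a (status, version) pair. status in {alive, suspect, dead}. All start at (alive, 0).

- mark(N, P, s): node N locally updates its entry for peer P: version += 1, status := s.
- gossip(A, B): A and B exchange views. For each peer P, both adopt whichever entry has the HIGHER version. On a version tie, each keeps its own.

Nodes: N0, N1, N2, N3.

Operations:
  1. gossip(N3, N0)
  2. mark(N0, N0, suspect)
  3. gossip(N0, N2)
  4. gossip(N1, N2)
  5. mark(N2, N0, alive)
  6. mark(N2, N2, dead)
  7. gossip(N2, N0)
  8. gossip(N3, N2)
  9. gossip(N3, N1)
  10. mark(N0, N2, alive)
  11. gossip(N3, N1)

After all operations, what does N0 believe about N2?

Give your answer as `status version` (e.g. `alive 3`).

Op 1: gossip N3<->N0 -> N3.N0=(alive,v0) N3.N1=(alive,v0) N3.N2=(alive,v0) N3.N3=(alive,v0) | N0.N0=(alive,v0) N0.N1=(alive,v0) N0.N2=(alive,v0) N0.N3=(alive,v0)
Op 2: N0 marks N0=suspect -> (suspect,v1)
Op 3: gossip N0<->N2 -> N0.N0=(suspect,v1) N0.N1=(alive,v0) N0.N2=(alive,v0) N0.N3=(alive,v0) | N2.N0=(suspect,v1) N2.N1=(alive,v0) N2.N2=(alive,v0) N2.N3=(alive,v0)
Op 4: gossip N1<->N2 -> N1.N0=(suspect,v1) N1.N1=(alive,v0) N1.N2=(alive,v0) N1.N3=(alive,v0) | N2.N0=(suspect,v1) N2.N1=(alive,v0) N2.N2=(alive,v0) N2.N3=(alive,v0)
Op 5: N2 marks N0=alive -> (alive,v2)
Op 6: N2 marks N2=dead -> (dead,v1)
Op 7: gossip N2<->N0 -> N2.N0=(alive,v2) N2.N1=(alive,v0) N2.N2=(dead,v1) N2.N3=(alive,v0) | N0.N0=(alive,v2) N0.N1=(alive,v0) N0.N2=(dead,v1) N0.N3=(alive,v0)
Op 8: gossip N3<->N2 -> N3.N0=(alive,v2) N3.N1=(alive,v0) N3.N2=(dead,v1) N3.N3=(alive,v0) | N2.N0=(alive,v2) N2.N1=(alive,v0) N2.N2=(dead,v1) N2.N3=(alive,v0)
Op 9: gossip N3<->N1 -> N3.N0=(alive,v2) N3.N1=(alive,v0) N3.N2=(dead,v1) N3.N3=(alive,v0) | N1.N0=(alive,v2) N1.N1=(alive,v0) N1.N2=(dead,v1) N1.N3=(alive,v0)
Op 10: N0 marks N2=alive -> (alive,v2)
Op 11: gossip N3<->N1 -> N3.N0=(alive,v2) N3.N1=(alive,v0) N3.N2=(dead,v1) N3.N3=(alive,v0) | N1.N0=(alive,v2) N1.N1=(alive,v0) N1.N2=(dead,v1) N1.N3=(alive,v0)

Answer: alive 2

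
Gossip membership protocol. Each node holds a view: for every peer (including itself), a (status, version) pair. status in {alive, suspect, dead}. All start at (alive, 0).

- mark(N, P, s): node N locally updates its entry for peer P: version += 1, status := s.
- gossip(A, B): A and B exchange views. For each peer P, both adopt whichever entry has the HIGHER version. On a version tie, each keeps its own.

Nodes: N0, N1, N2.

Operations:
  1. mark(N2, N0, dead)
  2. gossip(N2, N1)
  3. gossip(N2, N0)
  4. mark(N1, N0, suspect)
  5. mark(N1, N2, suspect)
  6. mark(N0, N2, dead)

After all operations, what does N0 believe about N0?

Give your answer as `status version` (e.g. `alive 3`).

Op 1: N2 marks N0=dead -> (dead,v1)
Op 2: gossip N2<->N1 -> N2.N0=(dead,v1) N2.N1=(alive,v0) N2.N2=(alive,v0) | N1.N0=(dead,v1) N1.N1=(alive,v0) N1.N2=(alive,v0)
Op 3: gossip N2<->N0 -> N2.N0=(dead,v1) N2.N1=(alive,v0) N2.N2=(alive,v0) | N0.N0=(dead,v1) N0.N1=(alive,v0) N0.N2=(alive,v0)
Op 4: N1 marks N0=suspect -> (suspect,v2)
Op 5: N1 marks N2=suspect -> (suspect,v1)
Op 6: N0 marks N2=dead -> (dead,v1)

Answer: dead 1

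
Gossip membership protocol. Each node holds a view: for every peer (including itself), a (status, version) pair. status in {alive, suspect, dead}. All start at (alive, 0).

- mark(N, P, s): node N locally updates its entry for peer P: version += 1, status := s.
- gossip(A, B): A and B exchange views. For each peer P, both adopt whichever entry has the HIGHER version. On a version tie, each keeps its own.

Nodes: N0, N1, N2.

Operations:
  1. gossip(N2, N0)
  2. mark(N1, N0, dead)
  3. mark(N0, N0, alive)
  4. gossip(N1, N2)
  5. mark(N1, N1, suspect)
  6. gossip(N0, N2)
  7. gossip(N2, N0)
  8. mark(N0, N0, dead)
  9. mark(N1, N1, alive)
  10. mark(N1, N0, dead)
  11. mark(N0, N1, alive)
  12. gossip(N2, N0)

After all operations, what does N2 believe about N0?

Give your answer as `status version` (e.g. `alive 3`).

Op 1: gossip N2<->N0 -> N2.N0=(alive,v0) N2.N1=(alive,v0) N2.N2=(alive,v0) | N0.N0=(alive,v0) N0.N1=(alive,v0) N0.N2=(alive,v0)
Op 2: N1 marks N0=dead -> (dead,v1)
Op 3: N0 marks N0=alive -> (alive,v1)
Op 4: gossip N1<->N2 -> N1.N0=(dead,v1) N1.N1=(alive,v0) N1.N2=(alive,v0) | N2.N0=(dead,v1) N2.N1=(alive,v0) N2.N2=(alive,v0)
Op 5: N1 marks N1=suspect -> (suspect,v1)
Op 6: gossip N0<->N2 -> N0.N0=(alive,v1) N0.N1=(alive,v0) N0.N2=(alive,v0) | N2.N0=(dead,v1) N2.N1=(alive,v0) N2.N2=(alive,v0)
Op 7: gossip N2<->N0 -> N2.N0=(dead,v1) N2.N1=(alive,v0) N2.N2=(alive,v0) | N0.N0=(alive,v1) N0.N1=(alive,v0) N0.N2=(alive,v0)
Op 8: N0 marks N0=dead -> (dead,v2)
Op 9: N1 marks N1=alive -> (alive,v2)
Op 10: N1 marks N0=dead -> (dead,v2)
Op 11: N0 marks N1=alive -> (alive,v1)
Op 12: gossip N2<->N0 -> N2.N0=(dead,v2) N2.N1=(alive,v1) N2.N2=(alive,v0) | N0.N0=(dead,v2) N0.N1=(alive,v1) N0.N2=(alive,v0)

Answer: dead 2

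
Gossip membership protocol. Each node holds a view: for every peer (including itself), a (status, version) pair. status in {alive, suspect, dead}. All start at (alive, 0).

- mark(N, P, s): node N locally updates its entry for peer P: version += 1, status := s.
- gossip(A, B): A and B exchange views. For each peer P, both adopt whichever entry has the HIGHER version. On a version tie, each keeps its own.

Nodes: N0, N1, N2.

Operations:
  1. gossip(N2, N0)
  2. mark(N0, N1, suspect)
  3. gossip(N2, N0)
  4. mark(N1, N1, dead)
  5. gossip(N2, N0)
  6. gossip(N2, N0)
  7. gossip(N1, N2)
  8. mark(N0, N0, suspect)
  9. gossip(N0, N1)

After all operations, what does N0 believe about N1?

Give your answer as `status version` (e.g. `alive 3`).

Answer: suspect 1

Derivation:
Op 1: gossip N2<->N0 -> N2.N0=(alive,v0) N2.N1=(alive,v0) N2.N2=(alive,v0) | N0.N0=(alive,v0) N0.N1=(alive,v0) N0.N2=(alive,v0)
Op 2: N0 marks N1=suspect -> (suspect,v1)
Op 3: gossip N2<->N0 -> N2.N0=(alive,v0) N2.N1=(suspect,v1) N2.N2=(alive,v0) | N0.N0=(alive,v0) N0.N1=(suspect,v1) N0.N2=(alive,v0)
Op 4: N1 marks N1=dead -> (dead,v1)
Op 5: gossip N2<->N0 -> N2.N0=(alive,v0) N2.N1=(suspect,v1) N2.N2=(alive,v0) | N0.N0=(alive,v0) N0.N1=(suspect,v1) N0.N2=(alive,v0)
Op 6: gossip N2<->N0 -> N2.N0=(alive,v0) N2.N1=(suspect,v1) N2.N2=(alive,v0) | N0.N0=(alive,v0) N0.N1=(suspect,v1) N0.N2=(alive,v0)
Op 7: gossip N1<->N2 -> N1.N0=(alive,v0) N1.N1=(dead,v1) N1.N2=(alive,v0) | N2.N0=(alive,v0) N2.N1=(suspect,v1) N2.N2=(alive,v0)
Op 8: N0 marks N0=suspect -> (suspect,v1)
Op 9: gossip N0<->N1 -> N0.N0=(suspect,v1) N0.N1=(suspect,v1) N0.N2=(alive,v0) | N1.N0=(suspect,v1) N1.N1=(dead,v1) N1.N2=(alive,v0)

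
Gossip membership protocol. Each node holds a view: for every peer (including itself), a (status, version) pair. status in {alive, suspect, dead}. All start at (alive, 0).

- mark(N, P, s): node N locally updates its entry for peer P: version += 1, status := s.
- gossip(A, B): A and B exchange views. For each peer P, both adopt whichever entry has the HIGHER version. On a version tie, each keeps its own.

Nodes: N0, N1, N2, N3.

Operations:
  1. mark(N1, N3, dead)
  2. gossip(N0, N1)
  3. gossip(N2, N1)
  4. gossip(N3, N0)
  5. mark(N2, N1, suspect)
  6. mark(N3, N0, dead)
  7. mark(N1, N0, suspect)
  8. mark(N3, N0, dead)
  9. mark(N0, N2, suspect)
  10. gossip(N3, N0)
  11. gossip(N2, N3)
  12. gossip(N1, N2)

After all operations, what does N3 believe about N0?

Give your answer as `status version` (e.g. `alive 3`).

Op 1: N1 marks N3=dead -> (dead,v1)
Op 2: gossip N0<->N1 -> N0.N0=(alive,v0) N0.N1=(alive,v0) N0.N2=(alive,v0) N0.N3=(dead,v1) | N1.N0=(alive,v0) N1.N1=(alive,v0) N1.N2=(alive,v0) N1.N3=(dead,v1)
Op 3: gossip N2<->N1 -> N2.N0=(alive,v0) N2.N1=(alive,v0) N2.N2=(alive,v0) N2.N3=(dead,v1) | N1.N0=(alive,v0) N1.N1=(alive,v0) N1.N2=(alive,v0) N1.N3=(dead,v1)
Op 4: gossip N3<->N0 -> N3.N0=(alive,v0) N3.N1=(alive,v0) N3.N2=(alive,v0) N3.N3=(dead,v1) | N0.N0=(alive,v0) N0.N1=(alive,v0) N0.N2=(alive,v0) N0.N3=(dead,v1)
Op 5: N2 marks N1=suspect -> (suspect,v1)
Op 6: N3 marks N0=dead -> (dead,v1)
Op 7: N1 marks N0=suspect -> (suspect,v1)
Op 8: N3 marks N0=dead -> (dead,v2)
Op 9: N0 marks N2=suspect -> (suspect,v1)
Op 10: gossip N3<->N0 -> N3.N0=(dead,v2) N3.N1=(alive,v0) N3.N2=(suspect,v1) N3.N3=(dead,v1) | N0.N0=(dead,v2) N0.N1=(alive,v0) N0.N2=(suspect,v1) N0.N3=(dead,v1)
Op 11: gossip N2<->N3 -> N2.N0=(dead,v2) N2.N1=(suspect,v1) N2.N2=(suspect,v1) N2.N3=(dead,v1) | N3.N0=(dead,v2) N3.N1=(suspect,v1) N3.N2=(suspect,v1) N3.N3=(dead,v1)
Op 12: gossip N1<->N2 -> N1.N0=(dead,v2) N1.N1=(suspect,v1) N1.N2=(suspect,v1) N1.N3=(dead,v1) | N2.N0=(dead,v2) N2.N1=(suspect,v1) N2.N2=(suspect,v1) N2.N3=(dead,v1)

Answer: dead 2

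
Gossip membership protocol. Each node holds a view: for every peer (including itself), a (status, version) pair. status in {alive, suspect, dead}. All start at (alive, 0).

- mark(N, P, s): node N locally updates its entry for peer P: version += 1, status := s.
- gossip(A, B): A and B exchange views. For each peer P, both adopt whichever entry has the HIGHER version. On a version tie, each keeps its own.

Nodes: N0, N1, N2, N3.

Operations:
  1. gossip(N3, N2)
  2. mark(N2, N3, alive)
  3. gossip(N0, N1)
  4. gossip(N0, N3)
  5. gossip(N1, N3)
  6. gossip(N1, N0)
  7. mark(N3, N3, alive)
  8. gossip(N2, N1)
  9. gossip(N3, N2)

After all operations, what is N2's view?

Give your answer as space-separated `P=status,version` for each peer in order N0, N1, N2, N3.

Op 1: gossip N3<->N2 -> N3.N0=(alive,v0) N3.N1=(alive,v0) N3.N2=(alive,v0) N3.N3=(alive,v0) | N2.N0=(alive,v0) N2.N1=(alive,v0) N2.N2=(alive,v0) N2.N3=(alive,v0)
Op 2: N2 marks N3=alive -> (alive,v1)
Op 3: gossip N0<->N1 -> N0.N0=(alive,v0) N0.N1=(alive,v0) N0.N2=(alive,v0) N0.N3=(alive,v0) | N1.N0=(alive,v0) N1.N1=(alive,v0) N1.N2=(alive,v0) N1.N3=(alive,v0)
Op 4: gossip N0<->N3 -> N0.N0=(alive,v0) N0.N1=(alive,v0) N0.N2=(alive,v0) N0.N3=(alive,v0) | N3.N0=(alive,v0) N3.N1=(alive,v0) N3.N2=(alive,v0) N3.N3=(alive,v0)
Op 5: gossip N1<->N3 -> N1.N0=(alive,v0) N1.N1=(alive,v0) N1.N2=(alive,v0) N1.N3=(alive,v0) | N3.N0=(alive,v0) N3.N1=(alive,v0) N3.N2=(alive,v0) N3.N3=(alive,v0)
Op 6: gossip N1<->N0 -> N1.N0=(alive,v0) N1.N1=(alive,v0) N1.N2=(alive,v0) N1.N3=(alive,v0) | N0.N0=(alive,v0) N0.N1=(alive,v0) N0.N2=(alive,v0) N0.N3=(alive,v0)
Op 7: N3 marks N3=alive -> (alive,v1)
Op 8: gossip N2<->N1 -> N2.N0=(alive,v0) N2.N1=(alive,v0) N2.N2=(alive,v0) N2.N3=(alive,v1) | N1.N0=(alive,v0) N1.N1=(alive,v0) N1.N2=(alive,v0) N1.N3=(alive,v1)
Op 9: gossip N3<->N2 -> N3.N0=(alive,v0) N3.N1=(alive,v0) N3.N2=(alive,v0) N3.N3=(alive,v1) | N2.N0=(alive,v0) N2.N1=(alive,v0) N2.N2=(alive,v0) N2.N3=(alive,v1)

Answer: N0=alive,0 N1=alive,0 N2=alive,0 N3=alive,1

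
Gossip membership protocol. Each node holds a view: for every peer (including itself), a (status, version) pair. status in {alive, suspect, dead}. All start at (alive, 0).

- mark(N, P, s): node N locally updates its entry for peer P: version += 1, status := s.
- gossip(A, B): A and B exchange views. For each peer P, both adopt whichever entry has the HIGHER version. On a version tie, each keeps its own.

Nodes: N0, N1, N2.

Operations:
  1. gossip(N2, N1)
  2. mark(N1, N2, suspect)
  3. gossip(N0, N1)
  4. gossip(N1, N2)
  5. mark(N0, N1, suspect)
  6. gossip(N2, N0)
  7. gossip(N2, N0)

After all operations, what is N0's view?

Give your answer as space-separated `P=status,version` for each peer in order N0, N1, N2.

Answer: N0=alive,0 N1=suspect,1 N2=suspect,1

Derivation:
Op 1: gossip N2<->N1 -> N2.N0=(alive,v0) N2.N1=(alive,v0) N2.N2=(alive,v0) | N1.N0=(alive,v0) N1.N1=(alive,v0) N1.N2=(alive,v0)
Op 2: N1 marks N2=suspect -> (suspect,v1)
Op 3: gossip N0<->N1 -> N0.N0=(alive,v0) N0.N1=(alive,v0) N0.N2=(suspect,v1) | N1.N0=(alive,v0) N1.N1=(alive,v0) N1.N2=(suspect,v1)
Op 4: gossip N1<->N2 -> N1.N0=(alive,v0) N1.N1=(alive,v0) N1.N2=(suspect,v1) | N2.N0=(alive,v0) N2.N1=(alive,v0) N2.N2=(suspect,v1)
Op 5: N0 marks N1=suspect -> (suspect,v1)
Op 6: gossip N2<->N0 -> N2.N0=(alive,v0) N2.N1=(suspect,v1) N2.N2=(suspect,v1) | N0.N0=(alive,v0) N0.N1=(suspect,v1) N0.N2=(suspect,v1)
Op 7: gossip N2<->N0 -> N2.N0=(alive,v0) N2.N1=(suspect,v1) N2.N2=(suspect,v1) | N0.N0=(alive,v0) N0.N1=(suspect,v1) N0.N2=(suspect,v1)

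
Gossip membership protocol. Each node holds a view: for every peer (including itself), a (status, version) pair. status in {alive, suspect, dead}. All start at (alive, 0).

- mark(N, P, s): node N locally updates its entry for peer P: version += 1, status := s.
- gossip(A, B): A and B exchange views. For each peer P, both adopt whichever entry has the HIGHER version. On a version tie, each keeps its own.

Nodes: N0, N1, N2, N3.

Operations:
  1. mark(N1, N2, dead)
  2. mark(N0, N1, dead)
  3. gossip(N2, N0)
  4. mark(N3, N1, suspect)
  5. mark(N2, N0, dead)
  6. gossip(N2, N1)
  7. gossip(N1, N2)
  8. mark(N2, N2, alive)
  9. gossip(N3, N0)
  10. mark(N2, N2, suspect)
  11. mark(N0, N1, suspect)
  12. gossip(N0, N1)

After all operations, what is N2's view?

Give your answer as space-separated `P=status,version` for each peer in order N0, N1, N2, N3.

Answer: N0=dead,1 N1=dead,1 N2=suspect,3 N3=alive,0

Derivation:
Op 1: N1 marks N2=dead -> (dead,v1)
Op 2: N0 marks N1=dead -> (dead,v1)
Op 3: gossip N2<->N0 -> N2.N0=(alive,v0) N2.N1=(dead,v1) N2.N2=(alive,v0) N2.N3=(alive,v0) | N0.N0=(alive,v0) N0.N1=(dead,v1) N0.N2=(alive,v0) N0.N3=(alive,v0)
Op 4: N3 marks N1=suspect -> (suspect,v1)
Op 5: N2 marks N0=dead -> (dead,v1)
Op 6: gossip N2<->N1 -> N2.N0=(dead,v1) N2.N1=(dead,v1) N2.N2=(dead,v1) N2.N3=(alive,v0) | N1.N0=(dead,v1) N1.N1=(dead,v1) N1.N2=(dead,v1) N1.N3=(alive,v0)
Op 7: gossip N1<->N2 -> N1.N0=(dead,v1) N1.N1=(dead,v1) N1.N2=(dead,v1) N1.N3=(alive,v0) | N2.N0=(dead,v1) N2.N1=(dead,v1) N2.N2=(dead,v1) N2.N3=(alive,v0)
Op 8: N2 marks N2=alive -> (alive,v2)
Op 9: gossip N3<->N0 -> N3.N0=(alive,v0) N3.N1=(suspect,v1) N3.N2=(alive,v0) N3.N3=(alive,v0) | N0.N0=(alive,v0) N0.N1=(dead,v1) N0.N2=(alive,v0) N0.N3=(alive,v0)
Op 10: N2 marks N2=suspect -> (suspect,v3)
Op 11: N0 marks N1=suspect -> (suspect,v2)
Op 12: gossip N0<->N1 -> N0.N0=(dead,v1) N0.N1=(suspect,v2) N0.N2=(dead,v1) N0.N3=(alive,v0) | N1.N0=(dead,v1) N1.N1=(suspect,v2) N1.N2=(dead,v1) N1.N3=(alive,v0)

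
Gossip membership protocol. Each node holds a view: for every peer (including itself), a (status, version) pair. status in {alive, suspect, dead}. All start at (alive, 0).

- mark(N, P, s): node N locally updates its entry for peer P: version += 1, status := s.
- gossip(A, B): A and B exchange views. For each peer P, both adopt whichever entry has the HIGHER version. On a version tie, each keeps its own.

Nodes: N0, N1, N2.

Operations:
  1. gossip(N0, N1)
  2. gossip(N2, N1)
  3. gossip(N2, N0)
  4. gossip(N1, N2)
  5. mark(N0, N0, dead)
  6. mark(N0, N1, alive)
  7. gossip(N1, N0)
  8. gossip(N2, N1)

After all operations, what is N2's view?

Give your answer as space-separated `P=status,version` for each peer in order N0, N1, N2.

Op 1: gossip N0<->N1 -> N0.N0=(alive,v0) N0.N1=(alive,v0) N0.N2=(alive,v0) | N1.N0=(alive,v0) N1.N1=(alive,v0) N1.N2=(alive,v0)
Op 2: gossip N2<->N1 -> N2.N0=(alive,v0) N2.N1=(alive,v0) N2.N2=(alive,v0) | N1.N0=(alive,v0) N1.N1=(alive,v0) N1.N2=(alive,v0)
Op 3: gossip N2<->N0 -> N2.N0=(alive,v0) N2.N1=(alive,v0) N2.N2=(alive,v0) | N0.N0=(alive,v0) N0.N1=(alive,v0) N0.N2=(alive,v0)
Op 4: gossip N1<->N2 -> N1.N0=(alive,v0) N1.N1=(alive,v0) N1.N2=(alive,v0) | N2.N0=(alive,v0) N2.N1=(alive,v0) N2.N2=(alive,v0)
Op 5: N0 marks N0=dead -> (dead,v1)
Op 6: N0 marks N1=alive -> (alive,v1)
Op 7: gossip N1<->N0 -> N1.N0=(dead,v1) N1.N1=(alive,v1) N1.N2=(alive,v0) | N0.N0=(dead,v1) N0.N1=(alive,v1) N0.N2=(alive,v0)
Op 8: gossip N2<->N1 -> N2.N0=(dead,v1) N2.N1=(alive,v1) N2.N2=(alive,v0) | N1.N0=(dead,v1) N1.N1=(alive,v1) N1.N2=(alive,v0)

Answer: N0=dead,1 N1=alive,1 N2=alive,0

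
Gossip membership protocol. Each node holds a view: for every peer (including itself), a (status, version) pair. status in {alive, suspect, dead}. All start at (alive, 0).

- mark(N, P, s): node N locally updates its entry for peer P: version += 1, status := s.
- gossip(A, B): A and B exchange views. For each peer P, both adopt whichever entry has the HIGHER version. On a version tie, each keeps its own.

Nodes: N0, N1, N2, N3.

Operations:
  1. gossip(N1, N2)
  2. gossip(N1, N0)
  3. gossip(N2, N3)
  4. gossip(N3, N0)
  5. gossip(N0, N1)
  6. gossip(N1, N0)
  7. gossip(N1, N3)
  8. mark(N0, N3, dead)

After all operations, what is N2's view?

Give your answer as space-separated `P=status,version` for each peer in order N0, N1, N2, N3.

Answer: N0=alive,0 N1=alive,0 N2=alive,0 N3=alive,0

Derivation:
Op 1: gossip N1<->N2 -> N1.N0=(alive,v0) N1.N1=(alive,v0) N1.N2=(alive,v0) N1.N3=(alive,v0) | N2.N0=(alive,v0) N2.N1=(alive,v0) N2.N2=(alive,v0) N2.N3=(alive,v0)
Op 2: gossip N1<->N0 -> N1.N0=(alive,v0) N1.N1=(alive,v0) N1.N2=(alive,v0) N1.N3=(alive,v0) | N0.N0=(alive,v0) N0.N1=(alive,v0) N0.N2=(alive,v0) N0.N3=(alive,v0)
Op 3: gossip N2<->N3 -> N2.N0=(alive,v0) N2.N1=(alive,v0) N2.N2=(alive,v0) N2.N3=(alive,v0) | N3.N0=(alive,v0) N3.N1=(alive,v0) N3.N2=(alive,v0) N3.N3=(alive,v0)
Op 4: gossip N3<->N0 -> N3.N0=(alive,v0) N3.N1=(alive,v0) N3.N2=(alive,v0) N3.N3=(alive,v0) | N0.N0=(alive,v0) N0.N1=(alive,v0) N0.N2=(alive,v0) N0.N3=(alive,v0)
Op 5: gossip N0<->N1 -> N0.N0=(alive,v0) N0.N1=(alive,v0) N0.N2=(alive,v0) N0.N3=(alive,v0) | N1.N0=(alive,v0) N1.N1=(alive,v0) N1.N2=(alive,v0) N1.N3=(alive,v0)
Op 6: gossip N1<->N0 -> N1.N0=(alive,v0) N1.N1=(alive,v0) N1.N2=(alive,v0) N1.N3=(alive,v0) | N0.N0=(alive,v0) N0.N1=(alive,v0) N0.N2=(alive,v0) N0.N3=(alive,v0)
Op 7: gossip N1<->N3 -> N1.N0=(alive,v0) N1.N1=(alive,v0) N1.N2=(alive,v0) N1.N3=(alive,v0) | N3.N0=(alive,v0) N3.N1=(alive,v0) N3.N2=(alive,v0) N3.N3=(alive,v0)
Op 8: N0 marks N3=dead -> (dead,v1)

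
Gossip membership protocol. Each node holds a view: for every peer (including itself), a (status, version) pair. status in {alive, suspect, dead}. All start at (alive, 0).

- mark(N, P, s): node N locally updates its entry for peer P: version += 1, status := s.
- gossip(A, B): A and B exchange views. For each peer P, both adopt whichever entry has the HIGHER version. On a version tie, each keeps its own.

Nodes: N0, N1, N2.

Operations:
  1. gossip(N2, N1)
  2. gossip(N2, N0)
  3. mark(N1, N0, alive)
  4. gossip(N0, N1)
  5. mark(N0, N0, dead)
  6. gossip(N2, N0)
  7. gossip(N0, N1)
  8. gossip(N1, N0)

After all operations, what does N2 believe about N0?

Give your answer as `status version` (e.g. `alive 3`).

Op 1: gossip N2<->N1 -> N2.N0=(alive,v0) N2.N1=(alive,v0) N2.N2=(alive,v0) | N1.N0=(alive,v0) N1.N1=(alive,v0) N1.N2=(alive,v0)
Op 2: gossip N2<->N0 -> N2.N0=(alive,v0) N2.N1=(alive,v0) N2.N2=(alive,v0) | N0.N0=(alive,v0) N0.N1=(alive,v0) N0.N2=(alive,v0)
Op 3: N1 marks N0=alive -> (alive,v1)
Op 4: gossip N0<->N1 -> N0.N0=(alive,v1) N0.N1=(alive,v0) N0.N2=(alive,v0) | N1.N0=(alive,v1) N1.N1=(alive,v0) N1.N2=(alive,v0)
Op 5: N0 marks N0=dead -> (dead,v2)
Op 6: gossip N2<->N0 -> N2.N0=(dead,v2) N2.N1=(alive,v0) N2.N2=(alive,v0) | N0.N0=(dead,v2) N0.N1=(alive,v0) N0.N2=(alive,v0)
Op 7: gossip N0<->N1 -> N0.N0=(dead,v2) N0.N1=(alive,v0) N0.N2=(alive,v0) | N1.N0=(dead,v2) N1.N1=(alive,v0) N1.N2=(alive,v0)
Op 8: gossip N1<->N0 -> N1.N0=(dead,v2) N1.N1=(alive,v0) N1.N2=(alive,v0) | N0.N0=(dead,v2) N0.N1=(alive,v0) N0.N2=(alive,v0)

Answer: dead 2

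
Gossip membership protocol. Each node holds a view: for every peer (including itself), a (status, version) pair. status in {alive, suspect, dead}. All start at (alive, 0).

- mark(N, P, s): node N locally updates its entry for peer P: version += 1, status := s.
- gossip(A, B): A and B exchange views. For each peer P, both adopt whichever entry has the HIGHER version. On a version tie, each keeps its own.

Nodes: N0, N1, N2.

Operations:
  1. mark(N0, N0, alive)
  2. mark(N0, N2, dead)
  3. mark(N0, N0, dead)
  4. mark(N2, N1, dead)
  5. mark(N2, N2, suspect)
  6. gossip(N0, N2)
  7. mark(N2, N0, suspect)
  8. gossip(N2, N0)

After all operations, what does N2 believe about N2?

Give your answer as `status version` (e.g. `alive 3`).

Answer: suspect 1

Derivation:
Op 1: N0 marks N0=alive -> (alive,v1)
Op 2: N0 marks N2=dead -> (dead,v1)
Op 3: N0 marks N0=dead -> (dead,v2)
Op 4: N2 marks N1=dead -> (dead,v1)
Op 5: N2 marks N2=suspect -> (suspect,v1)
Op 6: gossip N0<->N2 -> N0.N0=(dead,v2) N0.N1=(dead,v1) N0.N2=(dead,v1) | N2.N0=(dead,v2) N2.N1=(dead,v1) N2.N2=(suspect,v1)
Op 7: N2 marks N0=suspect -> (suspect,v3)
Op 8: gossip N2<->N0 -> N2.N0=(suspect,v3) N2.N1=(dead,v1) N2.N2=(suspect,v1) | N0.N0=(suspect,v3) N0.N1=(dead,v1) N0.N2=(dead,v1)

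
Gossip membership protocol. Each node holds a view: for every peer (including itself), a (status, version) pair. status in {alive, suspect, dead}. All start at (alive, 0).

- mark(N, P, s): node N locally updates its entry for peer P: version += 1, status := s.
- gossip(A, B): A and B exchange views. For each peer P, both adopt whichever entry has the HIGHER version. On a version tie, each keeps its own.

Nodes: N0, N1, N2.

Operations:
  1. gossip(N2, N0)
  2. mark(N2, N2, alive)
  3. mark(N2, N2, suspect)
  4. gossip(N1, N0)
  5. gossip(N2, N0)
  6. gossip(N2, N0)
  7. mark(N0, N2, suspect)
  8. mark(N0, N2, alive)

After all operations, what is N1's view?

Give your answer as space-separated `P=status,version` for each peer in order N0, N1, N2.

Op 1: gossip N2<->N0 -> N2.N0=(alive,v0) N2.N1=(alive,v0) N2.N2=(alive,v0) | N0.N0=(alive,v0) N0.N1=(alive,v0) N0.N2=(alive,v0)
Op 2: N2 marks N2=alive -> (alive,v1)
Op 3: N2 marks N2=suspect -> (suspect,v2)
Op 4: gossip N1<->N0 -> N1.N0=(alive,v0) N1.N1=(alive,v0) N1.N2=(alive,v0) | N0.N0=(alive,v0) N0.N1=(alive,v0) N0.N2=(alive,v0)
Op 5: gossip N2<->N0 -> N2.N0=(alive,v0) N2.N1=(alive,v0) N2.N2=(suspect,v2) | N0.N0=(alive,v0) N0.N1=(alive,v0) N0.N2=(suspect,v2)
Op 6: gossip N2<->N0 -> N2.N0=(alive,v0) N2.N1=(alive,v0) N2.N2=(suspect,v2) | N0.N0=(alive,v0) N0.N1=(alive,v0) N0.N2=(suspect,v2)
Op 7: N0 marks N2=suspect -> (suspect,v3)
Op 8: N0 marks N2=alive -> (alive,v4)

Answer: N0=alive,0 N1=alive,0 N2=alive,0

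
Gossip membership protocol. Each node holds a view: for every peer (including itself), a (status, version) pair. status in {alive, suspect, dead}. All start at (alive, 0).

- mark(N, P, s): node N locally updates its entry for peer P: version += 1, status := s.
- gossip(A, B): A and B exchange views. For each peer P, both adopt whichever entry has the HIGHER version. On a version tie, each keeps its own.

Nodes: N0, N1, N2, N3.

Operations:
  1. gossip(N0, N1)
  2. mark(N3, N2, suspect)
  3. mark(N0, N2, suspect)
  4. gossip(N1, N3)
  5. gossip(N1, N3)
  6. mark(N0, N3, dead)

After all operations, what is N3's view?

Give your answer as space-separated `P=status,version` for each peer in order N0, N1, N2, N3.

Op 1: gossip N0<->N1 -> N0.N0=(alive,v0) N0.N1=(alive,v0) N0.N2=(alive,v0) N0.N3=(alive,v0) | N1.N0=(alive,v0) N1.N1=(alive,v0) N1.N2=(alive,v0) N1.N3=(alive,v0)
Op 2: N3 marks N2=suspect -> (suspect,v1)
Op 3: N0 marks N2=suspect -> (suspect,v1)
Op 4: gossip N1<->N3 -> N1.N0=(alive,v0) N1.N1=(alive,v0) N1.N2=(suspect,v1) N1.N3=(alive,v0) | N3.N0=(alive,v0) N3.N1=(alive,v0) N3.N2=(suspect,v1) N3.N3=(alive,v0)
Op 5: gossip N1<->N3 -> N1.N0=(alive,v0) N1.N1=(alive,v0) N1.N2=(suspect,v1) N1.N3=(alive,v0) | N3.N0=(alive,v0) N3.N1=(alive,v0) N3.N2=(suspect,v1) N3.N3=(alive,v0)
Op 6: N0 marks N3=dead -> (dead,v1)

Answer: N0=alive,0 N1=alive,0 N2=suspect,1 N3=alive,0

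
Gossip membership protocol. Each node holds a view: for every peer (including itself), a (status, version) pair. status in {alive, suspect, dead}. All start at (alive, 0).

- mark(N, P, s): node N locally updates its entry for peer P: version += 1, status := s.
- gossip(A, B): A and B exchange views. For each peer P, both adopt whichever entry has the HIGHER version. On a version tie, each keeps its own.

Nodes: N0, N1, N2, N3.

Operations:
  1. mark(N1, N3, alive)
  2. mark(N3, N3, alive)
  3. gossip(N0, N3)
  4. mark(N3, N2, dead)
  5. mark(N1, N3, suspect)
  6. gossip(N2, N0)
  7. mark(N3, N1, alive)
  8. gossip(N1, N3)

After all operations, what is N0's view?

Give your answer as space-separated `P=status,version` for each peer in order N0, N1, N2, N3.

Op 1: N1 marks N3=alive -> (alive,v1)
Op 2: N3 marks N3=alive -> (alive,v1)
Op 3: gossip N0<->N3 -> N0.N0=(alive,v0) N0.N1=(alive,v0) N0.N2=(alive,v0) N0.N3=(alive,v1) | N3.N0=(alive,v0) N3.N1=(alive,v0) N3.N2=(alive,v0) N3.N3=(alive,v1)
Op 4: N3 marks N2=dead -> (dead,v1)
Op 5: N1 marks N3=suspect -> (suspect,v2)
Op 6: gossip N2<->N0 -> N2.N0=(alive,v0) N2.N1=(alive,v0) N2.N2=(alive,v0) N2.N3=(alive,v1) | N0.N0=(alive,v0) N0.N1=(alive,v0) N0.N2=(alive,v0) N0.N3=(alive,v1)
Op 7: N3 marks N1=alive -> (alive,v1)
Op 8: gossip N1<->N3 -> N1.N0=(alive,v0) N1.N1=(alive,v1) N1.N2=(dead,v1) N1.N3=(suspect,v2) | N3.N0=(alive,v0) N3.N1=(alive,v1) N3.N2=(dead,v1) N3.N3=(suspect,v2)

Answer: N0=alive,0 N1=alive,0 N2=alive,0 N3=alive,1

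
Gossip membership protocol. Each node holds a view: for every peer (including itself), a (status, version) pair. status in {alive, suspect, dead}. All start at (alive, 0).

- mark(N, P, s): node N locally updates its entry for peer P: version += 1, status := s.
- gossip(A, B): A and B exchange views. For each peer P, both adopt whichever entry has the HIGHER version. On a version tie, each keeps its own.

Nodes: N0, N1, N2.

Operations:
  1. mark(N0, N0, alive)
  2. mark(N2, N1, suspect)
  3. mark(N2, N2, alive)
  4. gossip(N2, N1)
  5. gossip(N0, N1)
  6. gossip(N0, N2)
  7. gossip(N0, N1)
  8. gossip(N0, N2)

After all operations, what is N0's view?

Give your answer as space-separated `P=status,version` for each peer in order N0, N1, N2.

Answer: N0=alive,1 N1=suspect,1 N2=alive,1

Derivation:
Op 1: N0 marks N0=alive -> (alive,v1)
Op 2: N2 marks N1=suspect -> (suspect,v1)
Op 3: N2 marks N2=alive -> (alive,v1)
Op 4: gossip N2<->N1 -> N2.N0=(alive,v0) N2.N1=(suspect,v1) N2.N2=(alive,v1) | N1.N0=(alive,v0) N1.N1=(suspect,v1) N1.N2=(alive,v1)
Op 5: gossip N0<->N1 -> N0.N0=(alive,v1) N0.N1=(suspect,v1) N0.N2=(alive,v1) | N1.N0=(alive,v1) N1.N1=(suspect,v1) N1.N2=(alive,v1)
Op 6: gossip N0<->N2 -> N0.N0=(alive,v1) N0.N1=(suspect,v1) N0.N2=(alive,v1) | N2.N0=(alive,v1) N2.N1=(suspect,v1) N2.N2=(alive,v1)
Op 7: gossip N0<->N1 -> N0.N0=(alive,v1) N0.N1=(suspect,v1) N0.N2=(alive,v1) | N1.N0=(alive,v1) N1.N1=(suspect,v1) N1.N2=(alive,v1)
Op 8: gossip N0<->N2 -> N0.N0=(alive,v1) N0.N1=(suspect,v1) N0.N2=(alive,v1) | N2.N0=(alive,v1) N2.N1=(suspect,v1) N2.N2=(alive,v1)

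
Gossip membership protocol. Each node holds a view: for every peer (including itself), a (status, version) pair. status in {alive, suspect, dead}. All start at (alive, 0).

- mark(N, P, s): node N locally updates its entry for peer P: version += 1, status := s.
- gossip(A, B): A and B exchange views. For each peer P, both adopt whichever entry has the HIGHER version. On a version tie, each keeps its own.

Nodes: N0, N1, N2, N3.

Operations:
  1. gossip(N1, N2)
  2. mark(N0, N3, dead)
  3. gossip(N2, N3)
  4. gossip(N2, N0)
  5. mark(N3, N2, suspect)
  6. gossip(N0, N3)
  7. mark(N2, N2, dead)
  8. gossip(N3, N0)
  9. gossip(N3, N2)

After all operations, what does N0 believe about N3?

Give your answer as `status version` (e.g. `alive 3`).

Op 1: gossip N1<->N2 -> N1.N0=(alive,v0) N1.N1=(alive,v0) N1.N2=(alive,v0) N1.N3=(alive,v0) | N2.N0=(alive,v0) N2.N1=(alive,v0) N2.N2=(alive,v0) N2.N3=(alive,v0)
Op 2: N0 marks N3=dead -> (dead,v1)
Op 3: gossip N2<->N3 -> N2.N0=(alive,v0) N2.N1=(alive,v0) N2.N2=(alive,v0) N2.N3=(alive,v0) | N3.N0=(alive,v0) N3.N1=(alive,v0) N3.N2=(alive,v0) N3.N3=(alive,v0)
Op 4: gossip N2<->N0 -> N2.N0=(alive,v0) N2.N1=(alive,v0) N2.N2=(alive,v0) N2.N3=(dead,v1) | N0.N0=(alive,v0) N0.N1=(alive,v0) N0.N2=(alive,v0) N0.N3=(dead,v1)
Op 5: N3 marks N2=suspect -> (suspect,v1)
Op 6: gossip N0<->N3 -> N0.N0=(alive,v0) N0.N1=(alive,v0) N0.N2=(suspect,v1) N0.N3=(dead,v1) | N3.N0=(alive,v0) N3.N1=(alive,v0) N3.N2=(suspect,v1) N3.N3=(dead,v1)
Op 7: N2 marks N2=dead -> (dead,v1)
Op 8: gossip N3<->N0 -> N3.N0=(alive,v0) N3.N1=(alive,v0) N3.N2=(suspect,v1) N3.N3=(dead,v1) | N0.N0=(alive,v0) N0.N1=(alive,v0) N0.N2=(suspect,v1) N0.N3=(dead,v1)
Op 9: gossip N3<->N2 -> N3.N0=(alive,v0) N3.N1=(alive,v0) N3.N2=(suspect,v1) N3.N3=(dead,v1) | N2.N0=(alive,v0) N2.N1=(alive,v0) N2.N2=(dead,v1) N2.N3=(dead,v1)

Answer: dead 1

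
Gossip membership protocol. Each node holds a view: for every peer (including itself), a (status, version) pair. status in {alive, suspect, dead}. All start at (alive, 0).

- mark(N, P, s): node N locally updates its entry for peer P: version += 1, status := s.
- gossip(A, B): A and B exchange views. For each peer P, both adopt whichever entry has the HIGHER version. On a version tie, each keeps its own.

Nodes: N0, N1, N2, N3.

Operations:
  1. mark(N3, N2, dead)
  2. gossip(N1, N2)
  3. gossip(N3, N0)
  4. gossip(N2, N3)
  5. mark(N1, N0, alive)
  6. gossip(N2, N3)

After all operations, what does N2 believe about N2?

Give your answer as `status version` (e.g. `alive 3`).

Answer: dead 1

Derivation:
Op 1: N3 marks N2=dead -> (dead,v1)
Op 2: gossip N1<->N2 -> N1.N0=(alive,v0) N1.N1=(alive,v0) N1.N2=(alive,v0) N1.N3=(alive,v0) | N2.N0=(alive,v0) N2.N1=(alive,v0) N2.N2=(alive,v0) N2.N3=(alive,v0)
Op 3: gossip N3<->N0 -> N3.N0=(alive,v0) N3.N1=(alive,v0) N3.N2=(dead,v1) N3.N3=(alive,v0) | N0.N0=(alive,v0) N0.N1=(alive,v0) N0.N2=(dead,v1) N0.N3=(alive,v0)
Op 4: gossip N2<->N3 -> N2.N0=(alive,v0) N2.N1=(alive,v0) N2.N2=(dead,v1) N2.N3=(alive,v0) | N3.N0=(alive,v0) N3.N1=(alive,v0) N3.N2=(dead,v1) N3.N3=(alive,v0)
Op 5: N1 marks N0=alive -> (alive,v1)
Op 6: gossip N2<->N3 -> N2.N0=(alive,v0) N2.N1=(alive,v0) N2.N2=(dead,v1) N2.N3=(alive,v0) | N3.N0=(alive,v0) N3.N1=(alive,v0) N3.N2=(dead,v1) N3.N3=(alive,v0)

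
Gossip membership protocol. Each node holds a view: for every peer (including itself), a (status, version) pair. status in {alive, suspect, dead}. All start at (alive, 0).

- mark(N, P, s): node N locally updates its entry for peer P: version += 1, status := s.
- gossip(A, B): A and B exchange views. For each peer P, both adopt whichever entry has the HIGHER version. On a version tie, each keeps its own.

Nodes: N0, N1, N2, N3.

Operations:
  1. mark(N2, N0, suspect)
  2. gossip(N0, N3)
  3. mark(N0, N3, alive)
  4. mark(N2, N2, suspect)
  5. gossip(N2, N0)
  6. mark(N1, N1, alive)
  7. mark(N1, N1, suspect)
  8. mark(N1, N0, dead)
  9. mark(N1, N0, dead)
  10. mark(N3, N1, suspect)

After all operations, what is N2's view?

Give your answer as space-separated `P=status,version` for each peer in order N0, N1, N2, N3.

Answer: N0=suspect,1 N1=alive,0 N2=suspect,1 N3=alive,1

Derivation:
Op 1: N2 marks N0=suspect -> (suspect,v1)
Op 2: gossip N0<->N3 -> N0.N0=(alive,v0) N0.N1=(alive,v0) N0.N2=(alive,v0) N0.N3=(alive,v0) | N3.N0=(alive,v0) N3.N1=(alive,v0) N3.N2=(alive,v0) N3.N3=(alive,v0)
Op 3: N0 marks N3=alive -> (alive,v1)
Op 4: N2 marks N2=suspect -> (suspect,v1)
Op 5: gossip N2<->N0 -> N2.N0=(suspect,v1) N2.N1=(alive,v0) N2.N2=(suspect,v1) N2.N3=(alive,v1) | N0.N0=(suspect,v1) N0.N1=(alive,v0) N0.N2=(suspect,v1) N0.N3=(alive,v1)
Op 6: N1 marks N1=alive -> (alive,v1)
Op 7: N1 marks N1=suspect -> (suspect,v2)
Op 8: N1 marks N0=dead -> (dead,v1)
Op 9: N1 marks N0=dead -> (dead,v2)
Op 10: N3 marks N1=suspect -> (suspect,v1)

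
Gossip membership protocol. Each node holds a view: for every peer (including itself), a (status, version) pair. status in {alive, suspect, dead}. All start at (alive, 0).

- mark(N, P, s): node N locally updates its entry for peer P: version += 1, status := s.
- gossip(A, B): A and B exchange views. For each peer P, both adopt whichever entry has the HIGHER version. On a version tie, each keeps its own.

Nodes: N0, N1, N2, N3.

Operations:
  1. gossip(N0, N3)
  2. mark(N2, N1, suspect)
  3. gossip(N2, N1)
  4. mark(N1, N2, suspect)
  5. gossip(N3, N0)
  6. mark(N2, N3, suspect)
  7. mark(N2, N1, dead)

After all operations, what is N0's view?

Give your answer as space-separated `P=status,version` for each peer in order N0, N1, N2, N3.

Op 1: gossip N0<->N3 -> N0.N0=(alive,v0) N0.N1=(alive,v0) N0.N2=(alive,v0) N0.N3=(alive,v0) | N3.N0=(alive,v0) N3.N1=(alive,v0) N3.N2=(alive,v0) N3.N3=(alive,v0)
Op 2: N2 marks N1=suspect -> (suspect,v1)
Op 3: gossip N2<->N1 -> N2.N0=(alive,v0) N2.N1=(suspect,v1) N2.N2=(alive,v0) N2.N3=(alive,v0) | N1.N0=(alive,v0) N1.N1=(suspect,v1) N1.N2=(alive,v0) N1.N3=(alive,v0)
Op 4: N1 marks N2=suspect -> (suspect,v1)
Op 5: gossip N3<->N0 -> N3.N0=(alive,v0) N3.N1=(alive,v0) N3.N2=(alive,v0) N3.N3=(alive,v0) | N0.N0=(alive,v0) N0.N1=(alive,v0) N0.N2=(alive,v0) N0.N3=(alive,v0)
Op 6: N2 marks N3=suspect -> (suspect,v1)
Op 7: N2 marks N1=dead -> (dead,v2)

Answer: N0=alive,0 N1=alive,0 N2=alive,0 N3=alive,0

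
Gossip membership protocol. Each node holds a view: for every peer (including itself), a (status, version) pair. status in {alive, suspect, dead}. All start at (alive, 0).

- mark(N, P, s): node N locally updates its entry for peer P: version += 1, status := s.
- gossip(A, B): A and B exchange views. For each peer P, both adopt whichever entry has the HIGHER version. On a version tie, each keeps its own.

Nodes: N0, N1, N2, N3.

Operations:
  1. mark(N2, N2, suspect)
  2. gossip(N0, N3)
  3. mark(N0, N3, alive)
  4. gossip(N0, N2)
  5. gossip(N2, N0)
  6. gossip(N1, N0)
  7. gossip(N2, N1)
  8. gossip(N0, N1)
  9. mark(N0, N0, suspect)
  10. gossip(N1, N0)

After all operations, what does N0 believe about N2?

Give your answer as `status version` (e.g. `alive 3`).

Op 1: N2 marks N2=suspect -> (suspect,v1)
Op 2: gossip N0<->N3 -> N0.N0=(alive,v0) N0.N1=(alive,v0) N0.N2=(alive,v0) N0.N3=(alive,v0) | N3.N0=(alive,v0) N3.N1=(alive,v0) N3.N2=(alive,v0) N3.N3=(alive,v0)
Op 3: N0 marks N3=alive -> (alive,v1)
Op 4: gossip N0<->N2 -> N0.N0=(alive,v0) N0.N1=(alive,v0) N0.N2=(suspect,v1) N0.N3=(alive,v1) | N2.N0=(alive,v0) N2.N1=(alive,v0) N2.N2=(suspect,v1) N2.N3=(alive,v1)
Op 5: gossip N2<->N0 -> N2.N0=(alive,v0) N2.N1=(alive,v0) N2.N2=(suspect,v1) N2.N3=(alive,v1) | N0.N0=(alive,v0) N0.N1=(alive,v0) N0.N2=(suspect,v1) N0.N3=(alive,v1)
Op 6: gossip N1<->N0 -> N1.N0=(alive,v0) N1.N1=(alive,v0) N1.N2=(suspect,v1) N1.N3=(alive,v1) | N0.N0=(alive,v0) N0.N1=(alive,v0) N0.N2=(suspect,v1) N0.N3=(alive,v1)
Op 7: gossip N2<->N1 -> N2.N0=(alive,v0) N2.N1=(alive,v0) N2.N2=(suspect,v1) N2.N3=(alive,v1) | N1.N0=(alive,v0) N1.N1=(alive,v0) N1.N2=(suspect,v1) N1.N3=(alive,v1)
Op 8: gossip N0<->N1 -> N0.N0=(alive,v0) N0.N1=(alive,v0) N0.N2=(suspect,v1) N0.N3=(alive,v1) | N1.N0=(alive,v0) N1.N1=(alive,v0) N1.N2=(suspect,v1) N1.N3=(alive,v1)
Op 9: N0 marks N0=suspect -> (suspect,v1)
Op 10: gossip N1<->N0 -> N1.N0=(suspect,v1) N1.N1=(alive,v0) N1.N2=(suspect,v1) N1.N3=(alive,v1) | N0.N0=(suspect,v1) N0.N1=(alive,v0) N0.N2=(suspect,v1) N0.N3=(alive,v1)

Answer: suspect 1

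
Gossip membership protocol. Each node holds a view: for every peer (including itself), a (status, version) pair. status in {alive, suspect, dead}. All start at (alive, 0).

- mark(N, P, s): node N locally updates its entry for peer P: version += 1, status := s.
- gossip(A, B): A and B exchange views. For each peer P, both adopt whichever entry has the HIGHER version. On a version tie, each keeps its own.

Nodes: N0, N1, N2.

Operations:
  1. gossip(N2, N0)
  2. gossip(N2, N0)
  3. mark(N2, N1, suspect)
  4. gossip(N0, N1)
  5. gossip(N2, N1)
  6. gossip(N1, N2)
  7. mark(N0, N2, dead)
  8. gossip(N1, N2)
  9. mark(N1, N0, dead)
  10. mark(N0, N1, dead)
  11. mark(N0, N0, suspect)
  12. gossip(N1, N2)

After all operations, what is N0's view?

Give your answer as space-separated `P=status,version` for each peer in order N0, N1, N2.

Op 1: gossip N2<->N0 -> N2.N0=(alive,v0) N2.N1=(alive,v0) N2.N2=(alive,v0) | N0.N0=(alive,v0) N0.N1=(alive,v0) N0.N2=(alive,v0)
Op 2: gossip N2<->N0 -> N2.N0=(alive,v0) N2.N1=(alive,v0) N2.N2=(alive,v0) | N0.N0=(alive,v0) N0.N1=(alive,v0) N0.N2=(alive,v0)
Op 3: N2 marks N1=suspect -> (suspect,v1)
Op 4: gossip N0<->N1 -> N0.N0=(alive,v0) N0.N1=(alive,v0) N0.N2=(alive,v0) | N1.N0=(alive,v0) N1.N1=(alive,v0) N1.N2=(alive,v0)
Op 5: gossip N2<->N1 -> N2.N0=(alive,v0) N2.N1=(suspect,v1) N2.N2=(alive,v0) | N1.N0=(alive,v0) N1.N1=(suspect,v1) N1.N2=(alive,v0)
Op 6: gossip N1<->N2 -> N1.N0=(alive,v0) N1.N1=(suspect,v1) N1.N2=(alive,v0) | N2.N0=(alive,v0) N2.N1=(suspect,v1) N2.N2=(alive,v0)
Op 7: N0 marks N2=dead -> (dead,v1)
Op 8: gossip N1<->N2 -> N1.N0=(alive,v0) N1.N1=(suspect,v1) N1.N2=(alive,v0) | N2.N0=(alive,v0) N2.N1=(suspect,v1) N2.N2=(alive,v0)
Op 9: N1 marks N0=dead -> (dead,v1)
Op 10: N0 marks N1=dead -> (dead,v1)
Op 11: N0 marks N0=suspect -> (suspect,v1)
Op 12: gossip N1<->N2 -> N1.N0=(dead,v1) N1.N1=(suspect,v1) N1.N2=(alive,v0) | N2.N0=(dead,v1) N2.N1=(suspect,v1) N2.N2=(alive,v0)

Answer: N0=suspect,1 N1=dead,1 N2=dead,1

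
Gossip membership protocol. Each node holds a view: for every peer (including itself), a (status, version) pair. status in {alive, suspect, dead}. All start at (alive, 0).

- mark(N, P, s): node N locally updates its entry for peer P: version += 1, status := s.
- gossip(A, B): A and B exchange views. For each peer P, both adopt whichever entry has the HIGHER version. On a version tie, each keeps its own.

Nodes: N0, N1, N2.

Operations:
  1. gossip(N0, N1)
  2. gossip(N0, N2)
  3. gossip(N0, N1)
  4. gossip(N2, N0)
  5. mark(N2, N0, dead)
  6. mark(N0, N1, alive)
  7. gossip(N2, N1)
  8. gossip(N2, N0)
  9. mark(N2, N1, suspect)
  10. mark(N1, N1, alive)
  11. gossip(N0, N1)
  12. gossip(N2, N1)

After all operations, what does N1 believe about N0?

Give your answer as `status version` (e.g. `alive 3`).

Op 1: gossip N0<->N1 -> N0.N0=(alive,v0) N0.N1=(alive,v0) N0.N2=(alive,v0) | N1.N0=(alive,v0) N1.N1=(alive,v0) N1.N2=(alive,v0)
Op 2: gossip N0<->N2 -> N0.N0=(alive,v0) N0.N1=(alive,v0) N0.N2=(alive,v0) | N2.N0=(alive,v0) N2.N1=(alive,v0) N2.N2=(alive,v0)
Op 3: gossip N0<->N1 -> N0.N0=(alive,v0) N0.N1=(alive,v0) N0.N2=(alive,v0) | N1.N0=(alive,v0) N1.N1=(alive,v0) N1.N2=(alive,v0)
Op 4: gossip N2<->N0 -> N2.N0=(alive,v0) N2.N1=(alive,v0) N2.N2=(alive,v0) | N0.N0=(alive,v0) N0.N1=(alive,v0) N0.N2=(alive,v0)
Op 5: N2 marks N0=dead -> (dead,v1)
Op 6: N0 marks N1=alive -> (alive,v1)
Op 7: gossip N2<->N1 -> N2.N0=(dead,v1) N2.N1=(alive,v0) N2.N2=(alive,v0) | N1.N0=(dead,v1) N1.N1=(alive,v0) N1.N2=(alive,v0)
Op 8: gossip N2<->N0 -> N2.N0=(dead,v1) N2.N1=(alive,v1) N2.N2=(alive,v0) | N0.N0=(dead,v1) N0.N1=(alive,v1) N0.N2=(alive,v0)
Op 9: N2 marks N1=suspect -> (suspect,v2)
Op 10: N1 marks N1=alive -> (alive,v1)
Op 11: gossip N0<->N1 -> N0.N0=(dead,v1) N0.N1=(alive,v1) N0.N2=(alive,v0) | N1.N0=(dead,v1) N1.N1=(alive,v1) N1.N2=(alive,v0)
Op 12: gossip N2<->N1 -> N2.N0=(dead,v1) N2.N1=(suspect,v2) N2.N2=(alive,v0) | N1.N0=(dead,v1) N1.N1=(suspect,v2) N1.N2=(alive,v0)

Answer: dead 1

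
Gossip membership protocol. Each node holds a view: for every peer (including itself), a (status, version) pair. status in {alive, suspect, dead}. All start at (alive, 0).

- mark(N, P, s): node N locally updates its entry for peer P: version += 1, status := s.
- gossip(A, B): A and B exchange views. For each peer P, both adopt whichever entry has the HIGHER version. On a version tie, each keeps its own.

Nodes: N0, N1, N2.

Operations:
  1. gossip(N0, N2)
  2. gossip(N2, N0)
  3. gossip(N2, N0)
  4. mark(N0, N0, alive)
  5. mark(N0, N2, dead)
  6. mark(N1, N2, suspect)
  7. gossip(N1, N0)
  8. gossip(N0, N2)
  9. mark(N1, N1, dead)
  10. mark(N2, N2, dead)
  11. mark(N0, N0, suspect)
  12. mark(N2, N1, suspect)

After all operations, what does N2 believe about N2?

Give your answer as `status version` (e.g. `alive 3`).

Op 1: gossip N0<->N2 -> N0.N0=(alive,v0) N0.N1=(alive,v0) N0.N2=(alive,v0) | N2.N0=(alive,v0) N2.N1=(alive,v0) N2.N2=(alive,v0)
Op 2: gossip N2<->N0 -> N2.N0=(alive,v0) N2.N1=(alive,v0) N2.N2=(alive,v0) | N0.N0=(alive,v0) N0.N1=(alive,v0) N0.N2=(alive,v0)
Op 3: gossip N2<->N0 -> N2.N0=(alive,v0) N2.N1=(alive,v0) N2.N2=(alive,v0) | N0.N0=(alive,v0) N0.N1=(alive,v0) N0.N2=(alive,v0)
Op 4: N0 marks N0=alive -> (alive,v1)
Op 5: N0 marks N2=dead -> (dead,v1)
Op 6: N1 marks N2=suspect -> (suspect,v1)
Op 7: gossip N1<->N0 -> N1.N0=(alive,v1) N1.N1=(alive,v0) N1.N2=(suspect,v1) | N0.N0=(alive,v1) N0.N1=(alive,v0) N0.N2=(dead,v1)
Op 8: gossip N0<->N2 -> N0.N0=(alive,v1) N0.N1=(alive,v0) N0.N2=(dead,v1) | N2.N0=(alive,v1) N2.N1=(alive,v0) N2.N2=(dead,v1)
Op 9: N1 marks N1=dead -> (dead,v1)
Op 10: N2 marks N2=dead -> (dead,v2)
Op 11: N0 marks N0=suspect -> (suspect,v2)
Op 12: N2 marks N1=suspect -> (suspect,v1)

Answer: dead 2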